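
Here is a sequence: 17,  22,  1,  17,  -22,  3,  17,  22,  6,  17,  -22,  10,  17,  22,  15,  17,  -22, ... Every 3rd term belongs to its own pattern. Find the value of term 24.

Taking every 3rd term gives 3 separate tracks.
Subsequence A: 17, 17, 17, 17, 17, 17 (constant 17).
Subsequence B: 22, -22, 22, -22, 22, -22 (the oscillation 22·(−1)^(n+1)).
Subsequence C: 1, 3, 6, 10, 15 (triangular numbers starting at T_1).
Term 24 comes from subsequence C (its 8th entry): 36.

36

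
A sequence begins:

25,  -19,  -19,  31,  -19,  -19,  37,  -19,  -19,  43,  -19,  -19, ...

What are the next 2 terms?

49, -19

Reading positions in blocks of 3 reveals the pattern ABB — 2 tracks woven together.
Subsequence A: 25, 31, 37, 43 (adding 6 each time).
Subsequence B: -19, -19, -19, -19, -19, -19, -19, -19 (constant -19).
Position 13 → subsequence A, term 5 = 49.
Position 14 falls in subsequence B as its term 9, giving -19.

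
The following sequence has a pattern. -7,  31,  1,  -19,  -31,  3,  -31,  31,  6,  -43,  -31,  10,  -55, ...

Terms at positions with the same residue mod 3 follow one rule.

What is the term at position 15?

15

Split by position mod 3 into 3 tracks.
Track A: -7, -19, -31, -43, -55. Subtracting 12 each time.
Track B: 31, -31, 31, -31. Oscillating between 31 and -31.
Track C: 1, 3, 6, 10. Triangular numbers n(n+1)/2 for n = 1, 2, ….
The 15th slot belongs to track C; its 5th term is 15.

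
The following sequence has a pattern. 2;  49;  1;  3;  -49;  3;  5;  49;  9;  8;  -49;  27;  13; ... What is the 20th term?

49

Split by position mod 3 into 3 tracks.
Subsequence A = 2, 3, 5, 8, 13: Fibonacci-style (each term is the sum of the two before it).
Subsequence B = 49, -49, 49, -49: alternating ±49.
Subsequence C = 1, 3, 9, 27: successive powers of 3.
The 20th slot belongs to subsequence B; its 7th term is 49.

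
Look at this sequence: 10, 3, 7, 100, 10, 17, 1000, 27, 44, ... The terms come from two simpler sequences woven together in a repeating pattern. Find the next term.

10000

Reading positions in blocks of 3 reveals the pattern ABB — 2 tracks woven together.
Track A = 10, 100, 1000: successive powers of 10.
Track B = 3, 7, 10, 17, 27, 44: Fibonacci-style (each term is the sum of the two before it).
Term 10 comes from track A (its 4th entry): 10000.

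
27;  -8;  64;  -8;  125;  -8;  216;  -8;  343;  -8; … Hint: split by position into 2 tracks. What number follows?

512

Positions 1, 3, 5, … form one subsequence and positions 2, 4, 6, … form another.
Stream A: 27, 64, 125, 216, 343 (perfect cubes starting at 3³).
Stream B: -8, -8, -8, -8, -8 (the constant sequence -8).
Position 11 → stream A, term 6 = 512.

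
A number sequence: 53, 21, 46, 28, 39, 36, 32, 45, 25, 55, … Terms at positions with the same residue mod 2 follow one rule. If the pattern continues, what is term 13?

The terms cycle through 2 interleaved subsequences.
Track A is 53, 46, 39, 32, 25, which is linear: a_n = 60 − 7·n.
Track B is 21, 28, 36, 45, 55, which is triangular numbers n(n+1)/2 for n = 6, 7, ….
Position 13 falls in track A as its term 7, giving 11.

11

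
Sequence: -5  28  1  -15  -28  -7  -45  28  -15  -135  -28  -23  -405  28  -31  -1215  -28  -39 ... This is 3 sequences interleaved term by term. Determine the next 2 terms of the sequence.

-3645, 28

Taking every 3rd term gives 3 separate tracks.
Track A: -5, -15, -45, -135, -405, -1215 (geometric with ratio 3).
Track B: 28, -28, 28, -28, 28, -28 (alternating ±28).
Track C: 1, -7, -15, -23, -31, -39 (arithmetic with common difference −8).
Term 19 comes from track A (its 7th entry): -3645.
The 20th slot belongs to track B; its 7th term is 28.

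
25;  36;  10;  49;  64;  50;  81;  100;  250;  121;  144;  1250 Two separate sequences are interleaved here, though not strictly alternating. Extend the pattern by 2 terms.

The slot pattern repeats as AAB (period 3), so there are 2 interleaved tracks.
Track A = 25, 36, 49, 64, 81, 100, 121, 144: the squares 5², 6², 7², ….
Track B = 10, 50, 250, 1250: geometric with ratio 5.
Position 13 → track A, term 9 = 169.
The 14th slot belongs to track A; its 10th term is 196.

169, 196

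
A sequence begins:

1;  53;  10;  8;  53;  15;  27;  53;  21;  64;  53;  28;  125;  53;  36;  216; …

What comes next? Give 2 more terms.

53, 45

Read the sequence 3 terms at a time; column i is its own pattern.
Track A: 1, 8, 27, 64, 125, 216 (the cubes 1³, 2³, 3³, …).
Track B: 53, 53, 53, 53, 53 (always 53).
Track C: 10, 15, 21, 28, 36 (triangular numbers starting at T_4).
Term 17 comes from track B (its 6th entry): 53.
The 18th slot belongs to track C; its 6th term is 45.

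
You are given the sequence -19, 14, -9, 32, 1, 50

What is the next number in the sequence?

11

Positions 1, 3, 5, … form one subsequence and positions 2, 4, 6, … form another.
Subsequence A: -19, -9, 1. Arithmetic with common difference +10.
Subsequence B: 14, 32, 50. Arithmetic, step +18.
Term 7 comes from subsequence A (its 4th entry): 11.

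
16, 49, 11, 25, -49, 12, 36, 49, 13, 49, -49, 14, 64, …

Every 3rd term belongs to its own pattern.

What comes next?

Split by position mod 3 into 3 tracks.
Track A = 16, 25, 36, 49, 64: consecutive squares n² from n = 4.
Track B = 49, -49, 49, -49: alternating ±49.
Track C = 11, 12, 13, 14: linear: a_n = 10 + n.
Position 14 falls in track B as its term 5, giving 49.

49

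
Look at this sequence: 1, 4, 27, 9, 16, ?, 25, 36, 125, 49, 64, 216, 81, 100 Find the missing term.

64

The slot pattern repeats as AAB (period 3), so there are 2 interleaved tracks.
Stream A: 1, 4, 9, 16, 25, 36, 49, 64, 81, 100 (the squares 1², 2², 3², …).
Stream B: 27, ?, 125, 216 (perfect cubes starting at 3³).
So the missing entry in stream B is 64.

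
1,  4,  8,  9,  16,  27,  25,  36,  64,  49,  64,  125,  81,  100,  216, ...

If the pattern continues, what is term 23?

The slot pattern repeats as AAB (period 3), so there are 2 interleaved tracks.
Track A is 1, 4, 9, 16, 25, 36, 49, 64, 81, 100, which is the squares 1², 2², 3², ….
Track B is 8, 27, 64, 125, 216, which is the cubes 2³, 3³, 4³, ….
Position 23 → track A, term 16 = 256.

256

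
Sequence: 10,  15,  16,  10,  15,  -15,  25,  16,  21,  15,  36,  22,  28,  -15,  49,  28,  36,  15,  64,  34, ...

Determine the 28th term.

46

Taking every 4th term gives 4 separate tracks.
Subsequence A: 10, 15, 21, 28, 36. Triangular numbers starting at T_4.
Subsequence B: 15, -15, 15, -15, 15. Oscillating between 15 and -15.
Subsequence C: 16, 25, 36, 49, 64. The squares 4², 5², 6², ….
Subsequence D: 10, 16, 22, 28, 34. Linear: a_n = 4 + 6·n.
Term 28 comes from subsequence D (its 7th entry): 46.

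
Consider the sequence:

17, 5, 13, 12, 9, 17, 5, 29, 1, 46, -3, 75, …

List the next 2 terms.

The terms cycle through 2 interleaved subsequences.
Track A: 17, 13, 9, 5, 1, -3 — subtracting 4 each time.
Track B: 5, 12, 17, 29, 46, 75 — each term equals the sum of the previous two.
The 13th slot belongs to track A; its 7th term is -7.
Position 14 falls in track B as its term 7, giving 121.

-7, 121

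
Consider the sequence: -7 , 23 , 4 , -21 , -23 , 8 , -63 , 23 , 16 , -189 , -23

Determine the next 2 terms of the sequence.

Taking every 3rd term gives 3 separate tracks.
Track A: -7, -21, -63, -189 — geometric with ratio 3.
Track B: 23, -23, 23, -23 — the oscillation 23·(−1)^(n+1).
Track C: 4, 8, 16 — powers 2^2, 2^3, 2^4, ….
Position 12 falls in track C as its term 4, giving 32.
Term 13 comes from track A (its 5th entry): -567.

32, -567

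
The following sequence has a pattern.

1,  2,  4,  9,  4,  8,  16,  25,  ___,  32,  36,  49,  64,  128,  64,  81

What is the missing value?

16

Reading positions in blocks of 4 reveals the pattern AABB — 2 tracks woven together.
Subsequence A = 1, 2, 4, 8, ?, 32, 64, 128: successive powers of 2.
Subsequence B = 4, 9, 16, 25, 36, 49, 64, 81: consecutive squares n² from n = 2.
The gap is subsequence A's term 5; the rule gives 16.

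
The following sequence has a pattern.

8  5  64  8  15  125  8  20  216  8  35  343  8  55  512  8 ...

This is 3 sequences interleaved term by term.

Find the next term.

90

The terms cycle through 3 interleaved subsequences.
Track A: 8, 8, 8, 8, 8, 8 (constant 8).
Track B: 5, 15, 20, 35, 55 (Fibonacci-style (each term is the sum of the two before it)).
Track C: 64, 125, 216, 343, 512 (the cubes 4³, 5³, 6³, …).
Position 17 falls in track B as its term 6, giving 90.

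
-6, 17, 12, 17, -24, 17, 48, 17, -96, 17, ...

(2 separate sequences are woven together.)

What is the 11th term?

Positions 1, 3, 5, … form one subsequence and positions 2, 4, 6, … form another.
Subsequence A: -6, 12, -24, 48, -96. Multiplying by -2 each time.
Subsequence B: 17, 17, 17, 17, 17. The constant sequence 17.
Term 11 comes from subsequence A (its 6th entry): 192.

192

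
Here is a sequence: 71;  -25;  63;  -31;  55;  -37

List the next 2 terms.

Positions 1, 3, 5, … form one subsequence and positions 2, 4, 6, … form another.
Subsequence A: 71, 63, 55 — arithmetic, step −8.
Subsequence B: -25, -31, -37 — linear: a_n = -19 − 6·n.
Position 7 falls in subsequence A as its term 4, giving 47.
Position 8 falls in subsequence B as its term 4, giving -43.

47, -43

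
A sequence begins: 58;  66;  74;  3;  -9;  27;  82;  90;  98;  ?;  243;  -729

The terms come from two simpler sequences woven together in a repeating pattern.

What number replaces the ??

Positions follow the repeating pattern AAABBB; grouping by letter gives 2 tracks.
Track A is 58, 66, 74, 82, 90, 98, which is linear: a_n = 50 + 8·n.
Track B is 3, -9, 27, ?, 243, -729, which is multiplying by -3 each time.
So the missing entry in track B is -81.

-81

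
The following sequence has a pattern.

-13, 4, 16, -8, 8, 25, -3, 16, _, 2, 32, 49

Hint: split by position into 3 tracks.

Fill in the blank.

Taking every 3rd term gives 3 separate tracks.
Subsequence A: -13, -8, -3, 2 (adding 5 each time).
Subsequence B: 4, 8, 16, 32 (powers 2^2, 2^3, 2^4, …).
Subsequence C: 16, 25, ?, 49 (perfect squares starting at 4²).
So the missing entry in subsequence C is 36.

36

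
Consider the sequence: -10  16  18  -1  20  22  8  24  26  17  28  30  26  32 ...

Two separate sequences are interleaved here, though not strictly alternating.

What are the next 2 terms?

Positions follow the repeating pattern ABB; grouping by letter gives 2 tracks.
Subsequence A: -10, -1, 8, 17, 26 — arithmetic, step +9.
Subsequence B: 16, 18, 20, 22, 24, 26, 28, 30, 32 — adding 2 each time.
Position 15 falls in subsequence B as its term 10, giving 34.
Position 16 falls in subsequence A as its term 6, giving 35.

34, 35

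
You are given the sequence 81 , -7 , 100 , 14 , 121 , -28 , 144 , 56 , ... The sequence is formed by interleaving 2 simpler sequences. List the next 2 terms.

Odd-indexed and even-indexed terms follow separate rules.
Stream A: 81, 100, 121, 144 — consecutive squares n² from n = 9.
Stream B: -7, 14, -28, 56 — a geometric progression (common ratio -2).
Term 9 comes from stream A (its 5th entry): 169.
The 10th slot belongs to stream B; its 5th term is -112.

169, -112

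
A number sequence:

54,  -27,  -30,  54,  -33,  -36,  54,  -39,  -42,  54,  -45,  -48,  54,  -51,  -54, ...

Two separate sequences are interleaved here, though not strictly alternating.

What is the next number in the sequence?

Reading positions in blocks of 3 reveals the pattern ABB — 2 tracks woven together.
Stream A: 54, 54, 54, 54, 54. The constant sequence 54.
Stream B: -27, -30, -33, -36, -39, -42, -45, -48, -51, -54. Linear: a_n = -24 − 3·n.
Position 16 falls in stream A as its term 6, giving 54.

54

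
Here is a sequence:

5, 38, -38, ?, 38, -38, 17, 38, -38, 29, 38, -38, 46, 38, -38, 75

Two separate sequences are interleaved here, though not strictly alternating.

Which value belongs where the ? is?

Reading positions in blocks of 3 reveals the pattern ABB — 2 tracks woven together.
Subsequence A: 5, ?, 17, 29, 46, 75 — Fibonacci-style (each term is the sum of the two before it).
Subsequence B: 38, -38, 38, -38, 38, -38, 38, -38, 38, -38 — alternating ±38.
The gap is subsequence A's term 2; the rule gives 12.

12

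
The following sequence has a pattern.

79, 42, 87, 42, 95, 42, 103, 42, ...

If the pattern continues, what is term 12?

42

Taking every 2nd term gives 2 separate tracks.
Track A: 79, 87, 95, 103. Arithmetic, step +8.
Track B: 42, 42, 42, 42. The constant sequence 42.
The 12th slot belongs to track B; its 6th term is 42.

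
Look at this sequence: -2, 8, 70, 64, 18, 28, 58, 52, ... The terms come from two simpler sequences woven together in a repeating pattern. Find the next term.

Reading positions in blocks of 4 reveals the pattern AABB — 2 tracks woven together.
Track A: -2, 8, 18, 28 — linear: a_n = -12 + 10·n.
Track B: 70, 64, 58, 52 — arithmetic with common difference −6.
The 9th slot belongs to track A; its 5th term is 38.

38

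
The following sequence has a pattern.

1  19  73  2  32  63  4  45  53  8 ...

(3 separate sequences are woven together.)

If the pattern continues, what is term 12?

43

Split by position mod 3: positions 1, 4, 7, … form one track, and each other residue class forms its own.
Track A = 1, 2, 4, 8: powers of 2.
Track B = 19, 32, 45: arithmetic, step +13.
Track C = 73, 63, 53: linear: a_n = 83 − 10·n.
Term 12 comes from track C (its 4th entry): 43.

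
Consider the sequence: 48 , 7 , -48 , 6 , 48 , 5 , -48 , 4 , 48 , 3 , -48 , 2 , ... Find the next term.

Odd-indexed and even-indexed terms follow separate rules.
Stream A: 48, -48, 48, -48, 48, -48 (the oscillation 48·(−1)^(n+1)).
Stream B: 7, 6, 5, 4, 3, 2 (linear: a_n = 8 − n).
Term 13 comes from stream A (its 7th entry): 48.

48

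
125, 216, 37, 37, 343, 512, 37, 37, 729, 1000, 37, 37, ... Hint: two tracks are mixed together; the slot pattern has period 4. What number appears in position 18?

2744

Positions follow the repeating pattern AABB; grouping by letter gives 2 tracks.
Stream A = 125, 216, 343, 512, 729, 1000: perfect cubes starting at 5³.
Stream B = 37, 37, 37, 37, 37, 37: the constant sequence 37.
Position 18 → stream A, term 10 = 2744.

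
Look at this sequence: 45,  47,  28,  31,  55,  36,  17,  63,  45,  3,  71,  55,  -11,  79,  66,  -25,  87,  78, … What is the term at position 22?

Read the sequence 3 terms at a time; column i is its own pattern.
Track A is 45, 31, 17, 3, -11, -25, which is subtracting 14 each time.
Track B is 47, 55, 63, 71, 79, 87, which is linear: a_n = 39 + 8·n.
Track C is 28, 36, 45, 55, 66, 78, which is triangular numbers starting at T_7.
The 22nd slot belongs to track A; its 8th term is -53.

-53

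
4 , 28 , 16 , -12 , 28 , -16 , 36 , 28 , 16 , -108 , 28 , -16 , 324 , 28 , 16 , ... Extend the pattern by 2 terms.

-972, 28

Read the sequence 3 terms at a time; column i is its own pattern.
Subsequence A is 4, -12, 36, -108, 324, which is geometric with ratio -3.
Subsequence B is 28, 28, 28, 28, 28, which is the constant sequence 28.
Subsequence C is 16, -16, 16, -16, 16, which is alternating ±16.
Term 16 comes from subsequence A (its 6th entry): -972.
The 17th slot belongs to subsequence B; its 6th term is 28.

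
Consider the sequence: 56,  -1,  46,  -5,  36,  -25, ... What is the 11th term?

The terms cycle through 2 interleaved subsequences.
Subsequence A: 56, 46, 36. Subtracting 10 each time.
Subsequence B: -1, -5, -25. A geometric progression (common ratio 5).
The 11th slot belongs to subsequence A; its 6th term is 6.

6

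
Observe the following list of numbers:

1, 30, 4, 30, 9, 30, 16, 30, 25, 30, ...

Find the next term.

The terms cycle through 2 interleaved subsequences.
Track A: 1, 4, 9, 16, 25. Perfect squares starting at 1².
Track B: 30, 30, 30, 30, 30. Always 30.
Position 11 → track A, term 6 = 36.

36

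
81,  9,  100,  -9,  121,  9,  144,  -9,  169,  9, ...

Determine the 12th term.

-9

The terms cycle through 2 interleaved subsequences.
Track A: 81, 100, 121, 144, 169 — consecutive squares n² from n = 9.
Track B: 9, -9, 9, -9, 9 — alternating ±9.
Term 12 comes from track B (its 6th entry): -9.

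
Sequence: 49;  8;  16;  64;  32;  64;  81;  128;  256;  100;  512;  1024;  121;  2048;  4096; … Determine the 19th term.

169

Reading positions in blocks of 3 reveals the pattern ABB — 2 tracks woven together.
Subsequence A is 49, 64, 81, 100, 121, which is perfect squares starting at 7².
Subsequence B is 8, 16, 32, 64, 128, 256, 512, 1024, 2048, 4096, which is powers 2^3, 2^4, 2^5, ….
Position 19 falls in subsequence A as its term 7, giving 169.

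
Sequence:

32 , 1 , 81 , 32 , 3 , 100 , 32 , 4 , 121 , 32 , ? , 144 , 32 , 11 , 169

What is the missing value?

7

Split by position mod 3: positions 1, 4, 7, … form one track, and each other residue class forms its own.
Stream A = 32, 32, 32, 32, 32: the constant sequence 32.
Stream B = 1, 3, 4, ?, 11: Fibonacci-style (each term is the sum of the two before it).
Stream C = 81, 100, 121, 144, 169: perfect squares starting at 9².
So the missing entry in stream B is 7.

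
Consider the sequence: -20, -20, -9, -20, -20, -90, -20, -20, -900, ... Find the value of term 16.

Positions follow the repeating pattern AAB; grouping by letter gives 2 tracks.
Subsequence A: -20, -20, -20, -20, -20, -20 (constant -20).
Subsequence B: -9, -90, -900 (geometric with ratio 10).
Position 16 falls in subsequence A as its term 11, giving -20.

-20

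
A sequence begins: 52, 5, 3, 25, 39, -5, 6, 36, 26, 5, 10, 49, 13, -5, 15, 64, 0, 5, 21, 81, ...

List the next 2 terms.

Split by position mod 4: positions 1, 5, 9, … form one track, and each other residue class forms its own.
Stream A: 52, 39, 26, 13, 0 (arithmetic, step −13).
Stream B: 5, -5, 5, -5, 5 (the oscillation 5·(−1)^(n+1)).
Stream C: 3, 6, 10, 15, 21 (triangular numbers n(n+1)/2 for n = 2, 3, …).
Stream D: 25, 36, 49, 64, 81 (consecutive squares n² from n = 5).
The 21st slot belongs to stream A; its 6th term is -13.
Term 22 comes from stream B (its 6th entry): -5.

-13, -5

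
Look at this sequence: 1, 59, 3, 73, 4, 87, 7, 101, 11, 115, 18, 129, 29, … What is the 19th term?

Odd-indexed and even-indexed terms follow separate rules.
Stream A is 1, 3, 4, 7, 11, 18, 29, which is Fibonacci-style (each term is the sum of the two before it).
Stream B is 59, 73, 87, 101, 115, 129, which is arithmetic, step +14.
The 19th slot belongs to stream A; its 10th term is 123.

123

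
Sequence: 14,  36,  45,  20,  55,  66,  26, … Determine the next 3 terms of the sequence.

Positions follow the repeating pattern ABB; grouping by letter gives 2 tracks.
Track A is 14, 20, 26, which is linear: a_n = 8 + 6·n.
Track B is 36, 45, 55, 66, which is triangular numbers n(n+1)/2 for n = 8, 9, ….
Position 8 → track B, term 5 = 78.
The 9th slot belongs to track B; its 6th term is 91.
The 10th slot belongs to track A; its 4th term is 32.

78, 91, 32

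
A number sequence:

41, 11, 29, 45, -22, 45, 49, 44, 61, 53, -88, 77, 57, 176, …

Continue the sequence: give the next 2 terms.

Split by position mod 3 into 3 tracks.
Track A = 41, 45, 49, 53, 57: arithmetic with common difference +4.
Track B = 11, -22, 44, -88, 176: geometric, ×-2 each step.
Track C = 29, 45, 61, 77: arithmetic with common difference +16.
Position 15 falls in track C as its term 5, giving 93.
The 16th slot belongs to track A; its 6th term is 61.

93, 61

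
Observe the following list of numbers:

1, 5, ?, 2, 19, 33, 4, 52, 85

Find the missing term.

14

Reading positions in blocks of 3 reveals the pattern ABB — 2 tracks woven together.
Track A: 1, 2, 4 (powers 2^0, 2^1, 2^2, …).
Track B: 5, ?, 19, 33, 52, 85 (Fibonacci-style (each term is the sum of the two before it)).
Track B's pattern makes the blank 14.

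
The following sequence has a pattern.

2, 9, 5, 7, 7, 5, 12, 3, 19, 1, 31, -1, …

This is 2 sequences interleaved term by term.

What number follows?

Odd-indexed and even-indexed terms follow separate rules.
Stream A: 2, 5, 7, 12, 19, 31 — a Fibonacci-like recurrence a_n = a_{n-1} + a_{n-2}.
Stream B: 9, 7, 5, 3, 1, -1 — arithmetic, step −2.
The 13th slot belongs to stream A; its 7th term is 50.

50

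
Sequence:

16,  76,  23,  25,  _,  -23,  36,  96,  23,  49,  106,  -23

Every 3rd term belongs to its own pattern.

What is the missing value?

86

Split by position mod 3 into 3 tracks.
Track A is 16, 25, 36, 49, which is the squares 4², 5², 6², ….
Track B is 76, ?, 96, 106, which is arithmetic, step +10.
Track C is 23, -23, 23, -23, which is alternating ±23.
Filling track B at index 2 by its rule yields 86.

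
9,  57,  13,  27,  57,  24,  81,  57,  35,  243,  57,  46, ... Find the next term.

The terms cycle through 3 interleaved subsequences.
Stream A = 9, 27, 81, 243: a geometric progression (common ratio 3).
Stream B = 57, 57, 57, 57: constant 57.
Stream C = 13, 24, 35, 46: arithmetic with common difference +11.
The 13th slot belongs to stream A; its 5th term is 729.

729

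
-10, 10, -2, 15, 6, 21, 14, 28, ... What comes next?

Odd-indexed and even-indexed terms follow separate rules.
Stream A: -10, -2, 6, 14. Arithmetic with common difference +8.
Stream B: 10, 15, 21, 28. The triangular numbers T_4, T_5, ….
Position 9 falls in stream A as its term 5, giving 22.

22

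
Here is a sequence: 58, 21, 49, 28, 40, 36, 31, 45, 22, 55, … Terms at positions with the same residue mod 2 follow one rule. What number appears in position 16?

Split by position mod 2 into 2 tracks.
Subsequence A = 58, 49, 40, 31, 22: linear: a_n = 67 − 9·n.
Subsequence B = 21, 28, 36, 45, 55: triangular numbers starting at T_6.
Position 16 → subsequence B, term 8 = 91.

91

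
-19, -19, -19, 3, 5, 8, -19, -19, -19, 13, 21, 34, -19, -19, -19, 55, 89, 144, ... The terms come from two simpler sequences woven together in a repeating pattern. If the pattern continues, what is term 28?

987

Positions follow the repeating pattern AAABBB; grouping by letter gives 2 tracks.
Track A: -19, -19, -19, -19, -19, -19, -19, -19, -19. The constant sequence -19.
Track B: 3, 5, 8, 13, 21, 34, 55, 89, 144. Each term equals the sum of the previous two.
Term 28 comes from track B (its 13th entry): 987.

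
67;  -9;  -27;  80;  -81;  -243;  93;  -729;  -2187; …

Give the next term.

Positions follow the repeating pattern ABB; grouping by letter gives 2 tracks.
Track A = 67, 80, 93: linear: a_n = 54 + 13·n.
Track B = -9, -27, -81, -243, -729, -2187: geometric with ratio 3.
Position 10 falls in track A as its term 4, giving 106.

106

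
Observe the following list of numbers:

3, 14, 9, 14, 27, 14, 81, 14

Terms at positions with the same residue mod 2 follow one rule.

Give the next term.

Taking every 2nd term gives 2 separate tracks.
Subsequence A: 3, 9, 27, 81 — powers 3^1, 3^2, 3^3, ….
Subsequence B: 14, 14, 14, 14 — the constant sequence 14.
The 9th slot belongs to subsequence A; its 5th term is 243.

243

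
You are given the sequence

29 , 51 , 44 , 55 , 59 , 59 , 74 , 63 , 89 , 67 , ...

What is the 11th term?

Taking every 2nd term gives 2 separate tracks.
Subsequence A: 29, 44, 59, 74, 89 (arithmetic with common difference +15).
Subsequence B: 51, 55, 59, 63, 67 (adding 4 each time).
The 11th slot belongs to subsequence A; its 6th term is 104.

104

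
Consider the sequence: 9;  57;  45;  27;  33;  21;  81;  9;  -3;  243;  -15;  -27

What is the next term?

Reading positions in blocks of 3 reveals the pattern ABB — 2 tracks woven together.
Track A: 9, 27, 81, 243. A geometric progression (common ratio 3).
Track B: 57, 45, 33, 21, 9, -3, -15, -27. Arithmetic with common difference −12.
The 13th slot belongs to track A; its 5th term is 729.

729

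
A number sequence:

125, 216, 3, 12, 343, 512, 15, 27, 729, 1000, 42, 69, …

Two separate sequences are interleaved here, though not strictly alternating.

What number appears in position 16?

180

Reading positions in blocks of 4 reveals the pattern AABB — 2 tracks woven together.
Stream A: 125, 216, 343, 512, 729, 1000. Perfect cubes starting at 5³.
Stream B: 3, 12, 15, 27, 42, 69. Each term equals the sum of the previous two.
Position 16 falls in stream B as its term 8, giving 180.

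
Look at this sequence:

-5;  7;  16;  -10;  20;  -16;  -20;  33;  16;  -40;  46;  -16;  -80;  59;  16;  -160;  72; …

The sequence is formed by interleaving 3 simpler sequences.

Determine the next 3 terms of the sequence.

-16, -320, 85

Split by position mod 3: positions 1, 4, 7, … form one track, and each other residue class forms its own.
Stream A: -5, -10, -20, -40, -80, -160 — a geometric progression (common ratio 2).
Stream B: 7, 20, 33, 46, 59, 72 — adding 13 each time.
Stream C: 16, -16, 16, -16, 16 — oscillating between 16 and -16.
Position 18 falls in stream C as its term 6, giving -16.
The 19th slot belongs to stream A; its 7th term is -320.
The 20th slot belongs to stream B; its 7th term is 85.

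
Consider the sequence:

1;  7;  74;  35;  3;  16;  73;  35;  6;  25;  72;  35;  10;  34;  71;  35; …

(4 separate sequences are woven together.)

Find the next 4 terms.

Taking every 4th term gives 4 separate tracks.
Track A: 1, 3, 6, 10 — the triangular numbers T_1, T_2, ….
Track B: 7, 16, 25, 34 — linear: a_n = -2 + 9·n.
Track C: 74, 73, 72, 71 — arithmetic with common difference −1.
Track D: 35, 35, 35, 35 — the constant sequence 35.
Position 17 falls in track A as its term 5, giving 15.
Term 18 comes from track B (its 5th entry): 43.
Position 19 → track C, term 5 = 70.
Position 20 falls in track D as its term 5, giving 35.

15, 43, 70, 35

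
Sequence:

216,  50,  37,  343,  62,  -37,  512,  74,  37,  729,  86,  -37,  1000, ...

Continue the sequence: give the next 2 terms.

The terms cycle through 3 interleaved subsequences.
Track A: 216, 343, 512, 729, 1000 — consecutive cubes n³ from n = 6.
Track B: 50, 62, 74, 86 — adding 12 each time.
Track C: 37, -37, 37, -37 — the oscillation 37·(−1)^(n+1).
Position 14 falls in track B as its term 5, giving 98.
The 15th slot belongs to track C; its 5th term is 37.

98, 37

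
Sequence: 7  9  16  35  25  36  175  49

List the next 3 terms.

Positions follow the repeating pattern ABB; grouping by letter gives 2 tracks.
Track A is 7, 35, 175, which is geometric, ×5 each step.
Track B is 9, 16, 25, 36, 49, which is the squares 3², 4², 5², ….
Term 9 comes from track B (its 6th entry): 64.
Position 10 → track A, term 4 = 875.
Position 11 falls in track B as its term 7, giving 81.

64, 875, 81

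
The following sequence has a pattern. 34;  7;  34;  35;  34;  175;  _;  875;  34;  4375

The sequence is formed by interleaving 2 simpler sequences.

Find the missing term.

The terms cycle through 2 interleaved subsequences.
Track A = 34, 34, 34, ?, 34: the constant sequence 34.
Track B = 7, 35, 175, 875, 4375: geometric, ×5 each step.
So the missing entry in track A is 34.

34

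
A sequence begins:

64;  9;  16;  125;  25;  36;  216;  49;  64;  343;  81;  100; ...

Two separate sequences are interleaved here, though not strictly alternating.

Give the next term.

Positions follow the repeating pattern ABB; grouping by letter gives 2 tracks.
Track A = 64, 125, 216, 343: the cubes 4³, 5³, 6³, ….
Track B = 9, 16, 25, 36, 49, 64, 81, 100: the squares 3², 4², 5², ….
Term 13 comes from track A (its 5th entry): 512.

512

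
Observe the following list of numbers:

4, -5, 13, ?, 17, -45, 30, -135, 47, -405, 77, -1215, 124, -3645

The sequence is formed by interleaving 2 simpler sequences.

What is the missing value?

Odd-indexed and even-indexed terms follow separate rules.
Stream A: 4, 13, 17, 30, 47, 77, 124 (Fibonacci-style (each term is the sum of the two before it)).
Stream B: -5, ?, -45, -135, -405, -1215, -3645 (geometric, ×3 each step).
So the missing entry in stream B is -15.

-15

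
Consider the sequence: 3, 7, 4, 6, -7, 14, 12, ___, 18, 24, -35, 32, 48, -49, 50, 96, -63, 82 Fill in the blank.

-21

Split by position mod 3: positions 1, 4, 7, … form one track, and each other residue class forms its own.
Track A: 3, 6, 12, 24, 48, 96 — geometric with ratio 2.
Track B: 7, -7, ?, -35, -49, -63 — linear: a_n = 21 − 14·n.
Track C: 4, 14, 18, 32, 50, 82 — Fibonacci-style (each term is the sum of the two before it).
The gap is track B's term 3; the rule gives -21.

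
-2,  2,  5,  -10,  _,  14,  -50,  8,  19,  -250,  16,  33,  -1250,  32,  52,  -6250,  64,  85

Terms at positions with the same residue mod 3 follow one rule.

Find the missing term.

4

Split by position mod 3 into 3 tracks.
Track A = -2, -10, -50, -250, -1250, -6250: geometric with ratio 5.
Track B = 2, ?, 8, 16, 32, 64: successive powers of 2.
Track C = 5, 14, 19, 33, 52, 85: a Fibonacci-like recurrence a_n = a_{n-1} + a_{n-2}.
Filling track B at index 2 by its rule yields 4.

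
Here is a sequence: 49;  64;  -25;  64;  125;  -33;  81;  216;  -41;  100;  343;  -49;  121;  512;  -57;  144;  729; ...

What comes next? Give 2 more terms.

Taking every 3rd term gives 3 separate tracks.
Track A: 49, 64, 81, 100, 121, 144 — consecutive squares n² from n = 7.
Track B: 64, 125, 216, 343, 512, 729 — the cubes 4³, 5³, 6³, ….
Track C: -25, -33, -41, -49, -57 — arithmetic with common difference −8.
Position 18 → track C, term 6 = -65.
Position 19 falls in track A as its term 7, giving 169.

-65, 169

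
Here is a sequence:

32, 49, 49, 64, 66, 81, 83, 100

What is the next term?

Odd-indexed and even-indexed terms follow separate rules.
Track A is 32, 49, 66, 83, which is arithmetic, step +17.
Track B is 49, 64, 81, 100, which is consecutive squares n² from n = 7.
The 9th slot belongs to track A; its 5th term is 100.

100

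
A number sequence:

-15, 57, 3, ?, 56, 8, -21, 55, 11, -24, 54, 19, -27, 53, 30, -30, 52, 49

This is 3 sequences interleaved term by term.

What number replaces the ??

-18

Split by position mod 3 into 3 tracks.
Subsequence A: -15, ?, -21, -24, -27, -30 — linear: a_n = -12 − 3·n.
Subsequence B: 57, 56, 55, 54, 53, 52 — linear: a_n = 58 − n.
Subsequence C: 3, 8, 11, 19, 30, 49 — each term equals the sum of the previous two.
The gap is subsequence A's term 2; the rule gives -18.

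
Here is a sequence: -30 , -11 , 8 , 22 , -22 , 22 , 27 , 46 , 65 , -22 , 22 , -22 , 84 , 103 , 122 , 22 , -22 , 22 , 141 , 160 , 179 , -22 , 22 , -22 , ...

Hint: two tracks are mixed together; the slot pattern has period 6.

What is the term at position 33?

293

Positions follow the repeating pattern AAABBB; grouping by letter gives 2 tracks.
Track A is -30, -11, 8, 27, 46, 65, 84, 103, 122, 141, 160, 179, which is linear: a_n = -49 + 19·n.
Track B is 22, -22, 22, -22, 22, -22, 22, -22, 22, -22, 22, -22, which is alternating ±22.
The 33rd slot belongs to track A; its 18th term is 293.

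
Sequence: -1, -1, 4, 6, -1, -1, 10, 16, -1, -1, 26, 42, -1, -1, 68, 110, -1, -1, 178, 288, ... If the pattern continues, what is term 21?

The slot pattern repeats as AABB (period 4), so there are 2 interleaved tracks.
Subsequence A is -1, -1, -1, -1, -1, -1, -1, -1, -1, -1, which is the constant sequence -1.
Subsequence B is 4, 6, 10, 16, 26, 42, 68, 110, 178, 288, which is Fibonacci-style (each term is the sum of the two before it).
Term 21 comes from subsequence A (its 11th entry): -1.

-1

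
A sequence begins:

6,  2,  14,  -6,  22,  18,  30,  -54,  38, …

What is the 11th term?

46

Split by position mod 2 into 2 tracks.
Track A = 6, 14, 22, 30, 38: adding 8 each time.
Track B = 2, -6, 18, -54: multiplying by -3 each time.
The 11th slot belongs to track A; its 6th term is 46.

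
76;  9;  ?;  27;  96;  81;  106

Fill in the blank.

Split by position mod 2 into 2 tracks.
Track A: 76, ?, 96, 106. Arithmetic, step +10.
Track B: 9, 27, 81. Powers of 3.
Track A's pattern makes the blank 86.

86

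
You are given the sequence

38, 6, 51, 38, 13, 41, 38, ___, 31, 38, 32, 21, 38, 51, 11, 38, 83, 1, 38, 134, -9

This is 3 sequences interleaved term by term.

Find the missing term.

19

Split by position mod 3: positions 1, 4, 7, … form one track, and each other residue class forms its own.
Subsequence A: 38, 38, 38, 38, 38, 38, 38. Always 38.
Subsequence B: 6, 13, ?, 32, 51, 83, 134. Each term equals the sum of the previous two.
Subsequence C: 51, 41, 31, 21, 11, 1, -9. Arithmetic, step −10.
Subsequence B's pattern makes the blank 19.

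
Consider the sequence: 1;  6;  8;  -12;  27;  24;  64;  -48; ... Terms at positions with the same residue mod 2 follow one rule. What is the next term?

125

The terms cycle through 2 interleaved subsequences.
Stream A = 1, 8, 27, 64: perfect cubes starting at 1³.
Stream B = 6, -12, 24, -48: geometric with ratio -2.
Term 9 comes from stream A (its 5th entry): 125.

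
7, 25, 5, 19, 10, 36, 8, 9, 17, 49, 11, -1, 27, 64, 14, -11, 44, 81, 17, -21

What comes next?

Split by position mod 4 into 4 tracks.
Stream A is 7, 10, 17, 27, 44, which is Fibonacci-style (each term is the sum of the two before it).
Stream B is 25, 36, 49, 64, 81, which is consecutive squares n² from n = 5.
Stream C is 5, 8, 11, 14, 17, which is arithmetic with common difference +3.
Stream D is 19, 9, -1, -11, -21, which is arithmetic, step −10.
Position 21 falls in stream A as its term 6, giving 71.

71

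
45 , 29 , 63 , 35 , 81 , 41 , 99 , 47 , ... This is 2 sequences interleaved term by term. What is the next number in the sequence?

Positions 1, 3, 5, … form one subsequence and positions 2, 4, 6, … form another.
Track A: 45, 63, 81, 99. Adding 18 each time.
Track B: 29, 35, 41, 47. Arithmetic, step +6.
Position 9 falls in track A as its term 5, giving 117.

117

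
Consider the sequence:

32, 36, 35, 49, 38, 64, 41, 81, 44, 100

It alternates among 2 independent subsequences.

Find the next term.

47

Split by position mod 2 into 2 tracks.
Track A: 32, 35, 38, 41, 44 — linear: a_n = 29 + 3·n.
Track B: 36, 49, 64, 81, 100 — perfect squares starting at 6².
Term 11 comes from track A (its 6th entry): 47.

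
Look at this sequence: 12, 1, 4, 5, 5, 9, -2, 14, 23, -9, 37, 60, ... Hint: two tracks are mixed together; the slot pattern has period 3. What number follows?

The slot pattern repeats as ABB (period 3), so there are 2 interleaved tracks.
Track A: 12, 5, -2, -9 — arithmetic with common difference −7.
Track B: 1, 4, 5, 9, 14, 23, 37, 60 — Fibonacci-style (each term is the sum of the two before it).
The 13th slot belongs to track A; its 5th term is -16.

-16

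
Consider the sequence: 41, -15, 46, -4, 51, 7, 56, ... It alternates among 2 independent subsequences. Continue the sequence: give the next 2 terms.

Taking every 2nd term gives 2 separate tracks.
Track A: 41, 46, 51, 56. Adding 5 each time.
Track B: -15, -4, 7. Adding 11 each time.
Position 8 falls in track B as its term 4, giving 18.
Position 9 falls in track A as its term 5, giving 61.

18, 61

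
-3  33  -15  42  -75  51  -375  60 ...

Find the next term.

-1875

Taking every 2nd term gives 2 separate tracks.
Track A is -3, -15, -75, -375, which is multiplying by 5 each time.
Track B is 33, 42, 51, 60, which is linear: a_n = 24 + 9·n.
Position 9 → track A, term 5 = -1875.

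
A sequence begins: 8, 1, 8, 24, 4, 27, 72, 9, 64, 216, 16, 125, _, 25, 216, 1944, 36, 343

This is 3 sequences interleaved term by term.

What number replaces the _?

648

The terms cycle through 3 interleaved subsequences.
Track A: 8, 24, 72, 216, ?, 1944 (multiplying by 3 each time).
Track B: 1, 4, 9, 16, 25, 36 (perfect squares starting at 1²).
Track C: 8, 27, 64, 125, 216, 343 (perfect cubes starting at 2³).
The gap is track A's term 5; the rule gives 648.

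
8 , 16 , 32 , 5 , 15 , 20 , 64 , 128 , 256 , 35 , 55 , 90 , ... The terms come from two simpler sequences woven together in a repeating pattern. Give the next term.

512

Positions follow the repeating pattern AAABBB; grouping by letter gives 2 tracks.
Track A is 8, 16, 32, 64, 128, 256, which is powers of 2.
Track B is 5, 15, 20, 35, 55, 90, which is each term equals the sum of the previous two.
Term 13 comes from track A (its 7th entry): 512.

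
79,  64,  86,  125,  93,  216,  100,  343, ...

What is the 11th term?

114

Odd-indexed and even-indexed terms follow separate rules.
Track A: 79, 86, 93, 100. Arithmetic, step +7.
Track B: 64, 125, 216, 343. Perfect cubes starting at 4³.
Position 11 → track A, term 6 = 114.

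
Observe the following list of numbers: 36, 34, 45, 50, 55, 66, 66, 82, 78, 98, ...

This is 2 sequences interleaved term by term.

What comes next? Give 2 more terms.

91, 114

Taking every 2nd term gives 2 separate tracks.
Track A: 36, 45, 55, 66, 78 (triangular numbers n(n+1)/2 for n = 8, 9, …).
Track B: 34, 50, 66, 82, 98 (arithmetic with common difference +16).
Position 11 falls in track A as its term 6, giving 91.
The 12th slot belongs to track B; its 6th term is 114.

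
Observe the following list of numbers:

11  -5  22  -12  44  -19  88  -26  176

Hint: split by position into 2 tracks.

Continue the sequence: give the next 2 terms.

The terms cycle through 2 interleaved subsequences.
Stream A is 11, 22, 44, 88, 176, which is multiplying by 2 each time.
Stream B is -5, -12, -19, -26, which is arithmetic, step −7.
Position 10 → stream B, term 5 = -33.
Position 11 falls in stream A as its term 6, giving 352.

-33, 352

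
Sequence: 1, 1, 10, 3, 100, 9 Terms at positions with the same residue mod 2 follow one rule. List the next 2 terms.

Odd-indexed and even-indexed terms follow separate rules.
Track A: 1, 10, 100 (powers of 10).
Track B: 1, 3, 9 (geometric with ratio 3).
The 7th slot belongs to track A; its 4th term is 1000.
Term 8 comes from track B (its 4th entry): 27.

1000, 27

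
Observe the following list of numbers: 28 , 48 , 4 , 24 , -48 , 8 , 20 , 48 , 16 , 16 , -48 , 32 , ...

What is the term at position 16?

8

Split by position mod 3 into 3 tracks.
Track A: 28, 24, 20, 16 — subtracting 4 each time.
Track B: 48, -48, 48, -48 — the oscillation 48·(−1)^(n+1).
Track C: 4, 8, 16, 32 — successive powers of 2.
Position 16 falls in track A as its term 6, giving 8.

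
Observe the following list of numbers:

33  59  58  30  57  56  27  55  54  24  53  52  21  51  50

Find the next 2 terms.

Positions follow the repeating pattern ABB; grouping by letter gives 2 tracks.
Track A: 33, 30, 27, 24, 21 (linear: a_n = 36 − 3·n).
Track B: 59, 58, 57, 56, 55, 54, 53, 52, 51, 50 (arithmetic, step −1).
Position 16 → track A, term 6 = 18.
Position 17 falls in track B as its term 11, giving 49.

18, 49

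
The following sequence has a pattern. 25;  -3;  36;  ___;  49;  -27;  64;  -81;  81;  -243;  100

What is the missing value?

-9

The terms cycle through 2 interleaved subsequences.
Track A = 25, 36, 49, 64, 81, 100: perfect squares starting at 5².
Track B = -3, ?, -27, -81, -243: geometric, ×3 each step.
Track B's pattern makes the blank -9.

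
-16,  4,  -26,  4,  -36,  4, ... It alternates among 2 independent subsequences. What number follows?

-46

Taking every 2nd term gives 2 separate tracks.
Subsequence A: -16, -26, -36 — subtracting 10 each time.
Subsequence B: 4, 4, 4 — the constant sequence 4.
The 7th slot belongs to subsequence A; its 4th term is -46.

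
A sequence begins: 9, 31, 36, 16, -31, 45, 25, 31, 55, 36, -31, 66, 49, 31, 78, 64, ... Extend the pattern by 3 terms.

Split by position mod 3 into 3 tracks.
Stream A is 9, 16, 25, 36, 49, 64, which is the squares 3², 4², 5², ….
Stream B is 31, -31, 31, -31, 31, which is oscillating between 31 and -31.
Stream C is 36, 45, 55, 66, 78, which is the triangular numbers T_8, T_9, ….
Term 17 comes from stream B (its 6th entry): -31.
Position 18 → stream C, term 6 = 91.
Term 19 comes from stream A (its 7th entry): 81.

-31, 91, 81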